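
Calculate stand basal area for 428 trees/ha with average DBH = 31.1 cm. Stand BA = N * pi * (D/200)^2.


(D/200)^2 = (31.1/200)^2 = 0.1555^2 = 0.02418025
Individual BA = 3.141593 * 0.02418025 = 0.0759645 m^2
Stand BA = 428 * 0.0759645 = 32.5128 ≈ 32.51 m^2/ha

32.51 m^2/ha


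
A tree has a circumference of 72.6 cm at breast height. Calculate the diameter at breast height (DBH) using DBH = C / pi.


DBH = C / pi = 72.6 / 3.141593 = 23.1093 ≈ 23.11 cm

23.11 cm


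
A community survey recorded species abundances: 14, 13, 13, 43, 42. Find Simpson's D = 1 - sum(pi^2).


Total N = 14 + 13 + 13 + 43 + 42 = 125
Per-species terms:
  p = 14/125 = 0.112000; p^2 = 0.112000^2 = 0.012544
  p = 13/125 = 0.104000; p^2 = 0.104000^2 = 0.010816
  p = 13/125 = 0.104000; p^2 = 0.104000^2 = 0.010816
  p = 43/125 = 0.344000; p^2 = 0.344000^2 = 0.118336
  p = 42/125 = 0.336000; p^2 = 0.336000^2 = 0.112896
sum(p^2) = 0.012544 + 0.010816 + 0.010816 + 0.118336 + 0.112896 = 0.265408
D = 1 - 0.265408 = 0.734592 ≈ 0.7346

0.7346


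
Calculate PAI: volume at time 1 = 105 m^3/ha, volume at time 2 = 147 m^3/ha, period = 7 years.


PAI = (V2 - V1) / period = (147 - 105) / 7 = 42 / 7 = 6.00 m^3/ha/yr

6.00 m^3/ha/yr


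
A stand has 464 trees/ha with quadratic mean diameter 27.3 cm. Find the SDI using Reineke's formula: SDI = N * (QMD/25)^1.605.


QMD/25 = 27.3/25 = 1.092
(1.092)^1.605 = exp(1.605 * ln(1.092)) = exp(1.605 * 0.0880109) = exp(0.141257) = 1.15172
SDI = 464 * 1.15172 = 534.398 ≈ 534

534


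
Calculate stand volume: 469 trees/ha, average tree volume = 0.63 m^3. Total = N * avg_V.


V_stand = 469 * 0.63 = 295.47 ≈ 295.5 m^3/ha

295.5 m^3/ha


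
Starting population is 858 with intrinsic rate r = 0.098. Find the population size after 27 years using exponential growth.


r*t = 0.098 * 27 = 2.646
exp(2.646) = 14.0975
N = 858 * 14.0975 = 12095.7 ≈ 12096

12096


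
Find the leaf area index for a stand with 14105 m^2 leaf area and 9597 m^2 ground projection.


LAI = 14105 / 9597 = 1.4697 ≈ 1.47

1.47


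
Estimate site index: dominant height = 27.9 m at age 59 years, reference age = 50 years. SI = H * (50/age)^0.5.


50/59 = 0.847458
(0.847458)^0.5 = 0.920575
SI = 27.9 * 0.920575 = 25.6840 ≈ 25.7 m

25.7 m


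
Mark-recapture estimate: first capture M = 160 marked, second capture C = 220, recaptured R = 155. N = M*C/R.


N = M * C / R = 160 * 220 / 155 = 35200 / 155 = 227.10 ≈ 227

227 individuals


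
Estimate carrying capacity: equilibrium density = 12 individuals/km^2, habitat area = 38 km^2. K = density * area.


K = 12 * 38 = 456 individuals

456 individuals


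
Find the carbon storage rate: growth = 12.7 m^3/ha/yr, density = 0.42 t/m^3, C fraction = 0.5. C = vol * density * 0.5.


C = 12.7 * 0.42 * 0.5 = 2.667 ≈ 2.67 t C/ha/yr

2.67 t C/ha/yr


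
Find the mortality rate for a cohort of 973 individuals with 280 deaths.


Mortality rate = 280 / 973 = 0.287770 ≈ 0.2878

0.2878


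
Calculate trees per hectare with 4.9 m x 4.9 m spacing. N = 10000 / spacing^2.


N = 10000 / 4.9^2 = 10000 / 24.01 = 416.493 ≈ 416 trees/ha

416 trees/ha


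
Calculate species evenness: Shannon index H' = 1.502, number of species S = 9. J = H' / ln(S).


ln(9) = 2.19722
J = H' / ln(S) = 1.502 / 2.19722 = 0.683591 ≈ 0.6836

0.6836


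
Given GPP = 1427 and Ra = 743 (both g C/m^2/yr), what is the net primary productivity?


NPP = GPP - Ra = 1427 - 743 = 684 g C/m^2/yr

684 g C/m^2/yr


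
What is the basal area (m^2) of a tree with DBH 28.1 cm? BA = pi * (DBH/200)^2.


D/200 = 28.1/200 = 0.1405 m
(D/200)^2 = 0.1405^2 = 0.01974025
BA = 3.141593 * 0.01974025 = 0.0620158 ≈ 0.0620 m^2

0.0620 m^2


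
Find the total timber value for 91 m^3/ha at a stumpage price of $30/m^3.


Value = 91 * 30 = $2730/ha

$2730/ha


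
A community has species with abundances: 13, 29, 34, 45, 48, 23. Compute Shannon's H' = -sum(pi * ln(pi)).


Total N = 13 + 29 + 34 + 45 + 48 + 23 = 192
Per-species terms:
  p = 13/192 = 0.067708; ln(p) = -2.692551; p*ln(p) = 0.067708 * (-2.692551) = -0.182307
  p = 29/192 = 0.151042; ln(p) = -1.890197; p*ln(p) = 0.151042 * (-1.890197) = -0.285499
  p = 34/192 = 0.177083; ln(p) = -1.731137; p*ln(p) = 0.177083 * (-1.731137) = -0.306555
  p = 45/192 = 0.234375; ln(p) = -1.450833; p*ln(p) = 0.234375 * (-1.450833) = -0.340039
  p = 48/192 = 0.250000; ln(p) = -1.386294; p*ln(p) = 0.250000 * (-1.386294) = -0.346574
  p = 23/192 = 0.119792; ln(p) = -2.121998; p*ln(p) = 0.119792 * (-2.121998) = -0.254198
sum(p*ln(p)) = (-0.182307) + (-0.285499) + (-0.306555) + (-0.340039) + (-0.346574) + (-0.254198) = -1.715172
H' = -(-1.715172) = 1.715172 ≈ 1.7152

1.7152


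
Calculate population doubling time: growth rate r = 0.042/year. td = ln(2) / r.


td = ln(2) / 0.042 = 0.693147 / 0.042 = 16.5035 ≈ 16.5 years

16.5 years


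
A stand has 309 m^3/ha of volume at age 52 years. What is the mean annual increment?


MAI = 309 / 52 = 5.9423 ≈ 5.94 m^3/ha/yr

5.94 m^3/ha/yr


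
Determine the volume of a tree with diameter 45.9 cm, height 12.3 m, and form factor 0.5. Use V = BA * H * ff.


(D/200)^2 = (45.9/200)^2 = 0.2295^2 = 0.05267025
BA = 3.141593 * 0.05267025 = 0.165468 m^2
V = 0.165468 * 12.3 * 0.5 = 1.01763 ≈ 1.018 m^3

1.018 m^3


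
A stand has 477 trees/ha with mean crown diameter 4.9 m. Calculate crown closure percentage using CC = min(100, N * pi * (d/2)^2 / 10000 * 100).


(d/2)^2 = (4.9/2)^2 = 2.45^2 = 6.0025
Crown area = 3.141593 * 6.0025 = 18.8574 m^2
N * area / 10000 * 100 = 477 * 18.8574 / 10000 * 100 = 89.9498
CC = min(100, 89.9498) = 89.9498 ≈ 89.9%

89.9%


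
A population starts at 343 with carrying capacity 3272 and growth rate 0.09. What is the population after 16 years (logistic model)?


(K - N0)/N0 = (3272 - 343)/343 = 2929/343 = 8.53936
r*t = 0.09 * 16 = 1.44; exp(-1.44) = 0.236928
8.53936 * 0.236928 = 2.02321
1 + 2.02321 = 3.02321
N = 3272 / 3.02321 = 1082.29 ≈ 1082

1082


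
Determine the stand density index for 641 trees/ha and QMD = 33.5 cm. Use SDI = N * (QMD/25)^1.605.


QMD/25 = 33.5/25 = 1.34
(1.34)^1.605 = exp(1.605 * ln(1.34)) = exp(1.605 * 0.292670) = exp(0.469735) = 1.59957
SDI = 641 * 1.59957 = 1025.32 ≈ 1025

1025


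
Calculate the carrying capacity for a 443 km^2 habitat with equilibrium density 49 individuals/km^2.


K = 49 * 443 = 21707 individuals

21707 individuals


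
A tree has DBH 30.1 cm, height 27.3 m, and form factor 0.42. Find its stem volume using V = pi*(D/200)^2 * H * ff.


(D/200)^2 = (30.1/200)^2 = 0.1505^2 = 0.02265025
BA = 3.141593 * 0.02265025 = 0.0711579 m^2
V = 0.0711579 * 27.3 * 0.42 = 0.815896 ≈ 0.816 m^3

0.816 m^3


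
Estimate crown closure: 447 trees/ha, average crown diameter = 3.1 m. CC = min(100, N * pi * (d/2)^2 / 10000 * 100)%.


(d/2)^2 = (3.1/2)^2 = 1.55^2 = 2.4025
Crown area = 3.141593 * 2.4025 = 7.54768 m^2
N * area / 10000 * 100 = 447 * 7.54768 / 10000 * 100 = 33.7381
CC = min(100, 33.7381) = 33.7381 ≈ 33.7%

33.7%


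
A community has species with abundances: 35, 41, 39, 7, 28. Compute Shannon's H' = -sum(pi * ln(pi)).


Total N = 35 + 41 + 39 + 7 + 28 = 150
Per-species terms:
  p = 35/150 = 0.233333; ln(p) = -1.455289; p*ln(p) = 0.233333 * (-1.455289) = -0.339567
  p = 41/150 = 0.273333; ln(p) = -1.297064; p*ln(p) = 0.273333 * (-1.297064) = -0.354530
  p = 39/150 = 0.260000; ln(p) = -1.347074; p*ln(p) = 0.260000 * (-1.347074) = -0.350239
  p = 7/150 = 0.046667; ln(p) = -3.064718; p*ln(p) = 0.046667 * (-3.064718) = -0.143021
  p = 28/150 = 0.186667; ln(p) = -1.678429; p*ln(p) = 0.186667 * (-1.678429) = -0.313307
sum(p*ln(p)) = (-0.339567) + (-0.354530) + (-0.350239) + (-0.143021) + (-0.313307) = -1.500664
H' = -(-1.500664) = 1.500664 ≈ 1.5007

1.5007


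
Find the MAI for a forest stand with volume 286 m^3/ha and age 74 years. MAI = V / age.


MAI = 286 / 74 = 3.8649 ≈ 3.86 m^3/ha/yr

3.86 m^3/ha/yr


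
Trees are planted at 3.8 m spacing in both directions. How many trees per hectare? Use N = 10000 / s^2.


N = 10000 / 3.8^2 = 10000 / 14.44 = 692.521 ≈ 693 trees/ha

693 trees/ha


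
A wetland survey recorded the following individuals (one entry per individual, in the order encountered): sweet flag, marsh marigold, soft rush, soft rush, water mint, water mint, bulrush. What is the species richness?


Total individuals logged = 7
Distinct species (count of individuals): sweet flag (1), marsh marigold (1), soft rush (2), water mint (2), bulrush (1)
Species richness = number of distinct species = 5

5


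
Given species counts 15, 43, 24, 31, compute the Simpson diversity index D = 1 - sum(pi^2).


Total N = 15 + 43 + 24 + 31 = 113
Per-species terms:
  p = 15/113 = 0.132743; p^2 = 0.132743^2 = 0.017621
  p = 43/113 = 0.380531; p^2 = 0.380531^2 = 0.144804
  p = 24/113 = 0.212389; p^2 = 0.212389^2 = 0.045109
  p = 31/113 = 0.274336; p^2 = 0.274336^2 = 0.075260
sum(p^2) = 0.017621 + 0.144804 + 0.045109 + 0.075260 = 0.282794
D = 1 - 0.282794 = 0.717206 ≈ 0.7172

0.7172


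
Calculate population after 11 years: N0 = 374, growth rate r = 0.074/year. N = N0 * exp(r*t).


r*t = 0.074 * 11 = 0.814
exp(0.814) = 2.25692
N = 374 * 2.25692 = 844.088 ≈ 844

844


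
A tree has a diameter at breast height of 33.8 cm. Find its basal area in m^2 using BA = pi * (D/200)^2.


D/200 = 33.8/200 = 0.169 m
(D/200)^2 = 0.169^2 = 0.028561
BA = 3.141593 * 0.028561 = 0.0897270 ≈ 0.0897 m^2

0.0897 m^2


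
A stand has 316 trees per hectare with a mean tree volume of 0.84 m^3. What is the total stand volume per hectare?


V_stand = 316 * 0.84 = 265.44 ≈ 265.4 m^3/ha

265.4 m^3/ha


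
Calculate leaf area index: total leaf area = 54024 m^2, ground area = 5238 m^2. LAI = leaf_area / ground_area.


LAI = 54024 / 5238 = 10.3139 ≈ 10.31

10.31


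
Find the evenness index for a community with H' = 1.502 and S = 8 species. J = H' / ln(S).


ln(8) = 2.07944
J = H' / ln(S) = 1.502 / 2.07944 = 0.722310 ≈ 0.7223

0.7223


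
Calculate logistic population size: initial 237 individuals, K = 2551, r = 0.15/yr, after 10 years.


(K - N0)/N0 = (2551 - 237)/237 = 2314/237 = 9.76371
r*t = 0.15 * 10 = 1.5; exp(-1.5) = 0.223130
9.76371 * 0.223130 = 2.17858
1 + 2.17858 = 3.17858
N = 2551 / 3.17858 = 802.560 ≈ 803

803


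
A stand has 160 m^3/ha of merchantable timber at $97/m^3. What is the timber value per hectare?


Value = 160 * 97 = $15520/ha

$15520/ha


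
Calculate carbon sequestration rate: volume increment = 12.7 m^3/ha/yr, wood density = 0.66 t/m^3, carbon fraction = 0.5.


C = 12.7 * 0.66 * 0.5 = 4.191 ≈ 4.19 t C/ha/yr

4.19 t C/ha/yr


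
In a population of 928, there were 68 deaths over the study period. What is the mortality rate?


Mortality rate = 68 / 928 = 0.073276 ≈ 0.0733

0.0733


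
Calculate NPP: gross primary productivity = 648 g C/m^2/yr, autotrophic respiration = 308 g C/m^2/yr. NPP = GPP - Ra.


NPP = GPP - Ra = 648 - 308 = 340 g C/m^2/yr

340 g C/m^2/yr


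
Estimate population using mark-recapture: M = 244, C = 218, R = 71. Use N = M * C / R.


N = M * C / R = 244 * 218 / 71 = 53192 / 71 = 749.18 ≈ 749

749 individuals


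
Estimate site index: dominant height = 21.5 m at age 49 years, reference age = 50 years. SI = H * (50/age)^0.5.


50/49 = 1.02041
(1.02041)^0.5 = 1.01015
SI = 21.5 * 1.01015 = 21.7182 ≈ 21.7 m

21.7 m


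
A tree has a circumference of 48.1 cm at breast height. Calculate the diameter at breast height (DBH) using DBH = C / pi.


DBH = C / pi = 48.1 / 3.141593 = 15.3107 ≈ 15.31 cm

15.31 cm


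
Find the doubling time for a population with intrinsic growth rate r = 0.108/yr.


td = ln(2) / 0.108 = 0.693147 / 0.108 = 6.41803 ≈ 6.4 years

6.4 years


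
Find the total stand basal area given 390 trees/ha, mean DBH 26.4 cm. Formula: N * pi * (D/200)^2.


(D/200)^2 = (26.4/200)^2 = 0.132^2 = 0.017424
Individual BA = 3.141593 * 0.017424 = 0.0547391 m^2
Stand BA = 390 * 0.0547391 = 21.3482 ≈ 21.35 m^2/ha

21.35 m^2/ha


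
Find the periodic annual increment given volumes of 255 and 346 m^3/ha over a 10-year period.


PAI = (V2 - V1) / period = (346 - 255) / 10 = 91 / 10 = 9.10 m^3/ha/yr

9.10 m^3/ha/yr


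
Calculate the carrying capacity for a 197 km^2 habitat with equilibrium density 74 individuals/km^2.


K = 74 * 197 = 14578 individuals

14578 individuals


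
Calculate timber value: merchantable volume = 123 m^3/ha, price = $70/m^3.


Value = 123 * 70 = $8610/ha

$8610/ha


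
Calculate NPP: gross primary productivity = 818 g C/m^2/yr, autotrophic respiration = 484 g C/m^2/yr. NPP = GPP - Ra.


NPP = GPP - Ra = 818 - 484 = 334 g C/m^2/yr

334 g C/m^2/yr


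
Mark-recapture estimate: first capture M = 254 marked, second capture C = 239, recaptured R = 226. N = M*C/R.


N = M * C / R = 254 * 239 / 226 = 60706 / 226 = 268.61 ≈ 269

269 individuals


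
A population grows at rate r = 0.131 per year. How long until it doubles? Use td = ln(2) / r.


td = ln(2) / 0.131 = 0.693147 / 0.131 = 5.29120 ≈ 5.3 years

5.3 years


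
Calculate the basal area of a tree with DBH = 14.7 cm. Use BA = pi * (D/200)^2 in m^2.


D/200 = 14.7/200 = 0.0735 m
(D/200)^2 = 0.0735^2 = 0.00540225
BA = 3.141593 * 0.00540225 = 0.0169717 ≈ 0.0170 m^2

0.0170 m^2


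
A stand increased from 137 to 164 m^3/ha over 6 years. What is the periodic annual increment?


PAI = (V2 - V1) / period = (164 - 137) / 6 = 27 / 6 = 4.50 m^3/ha/yr

4.50 m^3/ha/yr


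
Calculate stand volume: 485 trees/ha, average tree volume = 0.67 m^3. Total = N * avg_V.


V_stand = 485 * 0.67 = 324.95 ≈ 325.0 m^3/ha

325.0 m^3/ha


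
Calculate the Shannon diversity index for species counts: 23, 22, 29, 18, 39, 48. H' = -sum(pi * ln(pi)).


Total N = 23 + 22 + 29 + 18 + 39 + 48 = 179
Per-species terms:
  p = 23/179 = 0.128492; ln(p) = -2.051889; p*ln(p) = 0.128492 * (-2.051889) = -0.263651
  p = 22/179 = 0.122905; ln(p) = -2.096344; p*ln(p) = 0.122905 * (-2.096344) = -0.257651
  p = 29/179 = 0.162011; ln(p) = -1.820091; p*ln(p) = 0.162011 * (-1.820091) = -0.294875
  p = 18/179 = 0.100559; ln(p) = -2.297011; p*ln(p) = 0.100559 * (-2.297011) = -0.230985
  p = 39/179 = 0.217877; ln(p) = -1.523825; p*ln(p) = 0.217877 * (-1.523825) = -0.332006
  p = 48/179 = 0.268156; ln(p) = -1.316186; p*ln(p) = 0.268156 * (-1.316186) = -0.352943
sum(p*ln(p)) = (-0.263651) + (-0.257651) + (-0.294875) + (-0.230985) + (-0.332006) + (-0.352943) = -1.732111
H' = -(-1.732111) = 1.732111 ≈ 1.7321

1.7321


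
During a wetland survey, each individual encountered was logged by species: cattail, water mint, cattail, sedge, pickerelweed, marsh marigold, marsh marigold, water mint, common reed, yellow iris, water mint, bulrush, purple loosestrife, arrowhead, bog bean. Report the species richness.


Total individuals logged = 15
Distinct species (count of individuals): cattail (2), water mint (3), sedge (1), pickerelweed (1), marsh marigold (2), common reed (1), yellow iris (1), bulrush (1), purple loosestrife (1), arrowhead (1), bog bean (1)
Species richness = number of distinct species = 11

11


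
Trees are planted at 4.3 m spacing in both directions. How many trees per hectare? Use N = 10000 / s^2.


N = 10000 / 4.3^2 = 10000 / 18.49 = 540.833 ≈ 541 trees/ha

541 trees/ha


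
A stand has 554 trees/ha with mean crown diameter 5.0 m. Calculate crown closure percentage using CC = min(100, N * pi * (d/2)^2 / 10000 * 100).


(d/2)^2 = (5.0/2)^2 = 2.5^2 = 6.25
Crown area = 3.141593 * 6.25 = 19.6350 m^2
N * area / 10000 * 100 = 554 * 19.6350 / 10000 * 100 = 108.778
CC = min(100, 108.778) = 100%

100%


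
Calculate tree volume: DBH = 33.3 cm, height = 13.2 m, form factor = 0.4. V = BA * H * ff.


(D/200)^2 = (33.3/200)^2 = 0.1665^2 = 0.02772225
BA = 3.141593 * 0.02772225 = 0.0870920 m^2
V = 0.0870920 * 13.2 * 0.4 = 0.459846 ≈ 0.460 m^3

0.460 m^3


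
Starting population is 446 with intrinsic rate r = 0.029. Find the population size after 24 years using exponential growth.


r*t = 0.029 * 24 = 0.696
exp(0.696) = 2.00571
N = 446 * 2.00571 = 894.547 ≈ 895

895


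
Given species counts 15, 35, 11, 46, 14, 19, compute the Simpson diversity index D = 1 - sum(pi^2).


Total N = 15 + 35 + 11 + 46 + 14 + 19 = 140
Per-species terms:
  p = 15/140 = 0.107143; p^2 = 0.107143^2 = 0.011480
  p = 35/140 = 0.250000; p^2 = 0.250000^2 = 0.062500
  p = 11/140 = 0.078571; p^2 = 0.078571^2 = 0.006173
  p = 46/140 = 0.328571; p^2 = 0.328571^2 = 0.107959
  p = 14/140 = 0.100000; p^2 = 0.100000^2 = 0.010000
  p = 19/140 = 0.135714; p^2 = 0.135714^2 = 0.018418
sum(p^2) = 0.011480 + 0.062500 + 0.006173 + 0.107959 + 0.010000 + 0.018418 = 0.216530
D = 1 - 0.216530 = 0.783470 ≈ 0.7835

0.7835


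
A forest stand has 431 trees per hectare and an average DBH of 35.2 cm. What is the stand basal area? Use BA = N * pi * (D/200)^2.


(D/200)^2 = (35.2/200)^2 = 0.176^2 = 0.030976
Individual BA = 3.141593 * 0.030976 = 0.0973140 m^2
Stand BA = 431 * 0.0973140 = 41.9423 ≈ 41.94 m^2/ha

41.94 m^2/ha


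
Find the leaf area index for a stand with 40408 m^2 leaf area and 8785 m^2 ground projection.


LAI = 40408 / 8785 = 4.5997 ≈ 4.60

4.60


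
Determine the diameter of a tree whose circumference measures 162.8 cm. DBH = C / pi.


DBH = C / pi = 162.8 / 3.141593 = 51.8208 ≈ 51.82 cm

51.82 cm


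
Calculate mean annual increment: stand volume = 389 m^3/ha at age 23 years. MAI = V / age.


MAI = 389 / 23 = 16.9130 ≈ 16.91 m^3/ha/yr

16.91 m^3/ha/yr


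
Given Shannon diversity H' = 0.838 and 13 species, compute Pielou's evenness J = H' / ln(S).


ln(13) = 2.56495
J = H' / ln(S) = 0.838 / 2.56495 = 0.326712 ≈ 0.3267

0.3267


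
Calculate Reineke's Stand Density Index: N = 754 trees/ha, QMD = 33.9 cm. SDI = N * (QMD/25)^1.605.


QMD/25 = 33.9/25 = 1.356
(1.356)^1.605 = exp(1.605 * ln(1.356)) = exp(1.605 * 0.304539) = exp(0.488785) = 1.63033
SDI = 754 * 1.63033 = 1229.27 ≈ 1229

1229


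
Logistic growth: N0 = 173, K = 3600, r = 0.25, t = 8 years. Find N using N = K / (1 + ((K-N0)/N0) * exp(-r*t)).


(K - N0)/N0 = (3600 - 173)/173 = 3427/173 = 19.8092
r*t = 0.25 * 8 = 2; exp(-2) = 0.135335
19.8092 * 0.135335 = 2.68088
1 + 2.68088 = 3.68088
N = 3600 / 3.68088 = 978.027 ≈ 978

978


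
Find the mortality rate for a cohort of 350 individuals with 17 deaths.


Mortality rate = 17 / 350 = 0.048571 ≈ 0.0486

0.0486


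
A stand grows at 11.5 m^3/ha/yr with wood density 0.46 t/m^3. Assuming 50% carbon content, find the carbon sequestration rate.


C = 11.5 * 0.46 * 0.5 = 2.645 ≈ 2.65 t C/ha/yr

2.65 t C/ha/yr


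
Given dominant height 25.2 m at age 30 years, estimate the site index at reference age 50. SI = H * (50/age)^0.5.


50/30 = 1.66667
(1.66667)^0.5 = 1.29100
SI = 25.2 * 1.29100 = 32.5332 ≈ 32.5 m

32.5 m


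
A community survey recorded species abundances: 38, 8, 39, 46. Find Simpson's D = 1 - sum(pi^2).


Total N = 38 + 8 + 39 + 46 = 131
Per-species terms:
  p = 38/131 = 0.290076; p^2 = 0.290076^2 = 0.084144
  p = 8/131 = 0.061069; p^2 = 0.061069^2 = 0.003729
  p = 39/131 = 0.297710; p^2 = 0.297710^2 = 0.088631
  p = 46/131 = 0.351145; p^2 = 0.351145^2 = 0.123303
sum(p^2) = 0.084144 + 0.003729 + 0.088631 + 0.123303 = 0.299807
D = 1 - 0.299807 = 0.700193 ≈ 0.7002

0.7002


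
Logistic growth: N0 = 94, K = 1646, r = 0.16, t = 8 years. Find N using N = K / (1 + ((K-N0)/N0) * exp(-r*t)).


(K - N0)/N0 = (1646 - 94)/94 = 1552/94 = 16.5106
r*t = 0.16 * 8 = 1.28; exp(-1.28) = 0.278037
16.5106 * 0.278037 = 4.59056
1 + 4.59056 = 5.59056
N = 1646 / 5.59056 = 294.425 ≈ 294

294


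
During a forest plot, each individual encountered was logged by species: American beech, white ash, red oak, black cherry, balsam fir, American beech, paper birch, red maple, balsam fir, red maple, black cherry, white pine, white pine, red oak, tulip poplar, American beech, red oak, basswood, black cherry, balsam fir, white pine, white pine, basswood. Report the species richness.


Total individuals logged = 23
Distinct species (count of individuals): American beech (3), white ash (1), red oak (3), black cherry (3), balsam fir (3), paper birch (1), red maple (2), white pine (4), tulip poplar (1), basswood (2)
Species richness = number of distinct species = 10

10


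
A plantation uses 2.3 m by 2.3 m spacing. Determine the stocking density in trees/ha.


N = 10000 / 2.3^2 = 10000 / 5.29 = 1890.36 ≈ 1890 trees/ha

1890 trees/ha


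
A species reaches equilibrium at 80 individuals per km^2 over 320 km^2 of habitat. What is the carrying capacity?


K = 80 * 320 = 25600 individuals

25600 individuals


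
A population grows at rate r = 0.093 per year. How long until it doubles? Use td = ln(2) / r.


td = ln(2) / 0.093 = 0.693147 / 0.093 = 7.45319 ≈ 7.5 years

7.5 years


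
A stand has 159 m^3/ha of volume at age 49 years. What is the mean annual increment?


MAI = 159 / 49 = 3.2449 ≈ 3.24 m^3/ha/yr

3.24 m^3/ha/yr


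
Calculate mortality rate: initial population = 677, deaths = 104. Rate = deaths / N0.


Mortality rate = 104 / 677 = 0.153619 ≈ 0.1536

0.1536


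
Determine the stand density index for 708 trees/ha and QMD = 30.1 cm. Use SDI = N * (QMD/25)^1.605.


QMD/25 = 30.1/25 = 1.204
(1.204)^1.605 = exp(1.605 * ln(1.204)) = exp(1.605 * 0.185649) = exp(0.297967) = 1.34712
SDI = 708 * 1.34712 = 953.761 ≈ 954

954


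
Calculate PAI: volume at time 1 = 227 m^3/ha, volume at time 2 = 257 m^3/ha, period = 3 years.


PAI = (V2 - V1) / period = (257 - 227) / 3 = 30 / 3 = 10.00 m^3/ha/yr

10.00 m^3/ha/yr


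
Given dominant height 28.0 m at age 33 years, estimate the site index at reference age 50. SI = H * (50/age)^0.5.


50/33 = 1.51515
(1.51515)^0.5 = 1.23091
SI = 28.0 * 1.23091 = 34.4655 ≈ 34.5 m

34.5 m


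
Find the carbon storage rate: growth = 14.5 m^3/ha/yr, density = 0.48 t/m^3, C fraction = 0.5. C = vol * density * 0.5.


C = 14.5 * 0.48 * 0.5 = 3.48 t C/ha/yr

3.48 t C/ha/yr


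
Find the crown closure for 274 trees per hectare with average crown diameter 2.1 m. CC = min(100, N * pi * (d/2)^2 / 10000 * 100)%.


(d/2)^2 = (2.1/2)^2 = 1.05^2 = 1.1025
Crown area = 3.141593 * 1.1025 = 3.46361 m^2
N * area / 10000 * 100 = 274 * 3.46361 / 10000 * 100 = 9.49029
CC = min(100, 9.49029) = 9.49029 ≈ 9.5%

9.5%


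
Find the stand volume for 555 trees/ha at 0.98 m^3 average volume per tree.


V_stand = 555 * 0.98 = 543.9 m^3/ha

543.9 m^3/ha


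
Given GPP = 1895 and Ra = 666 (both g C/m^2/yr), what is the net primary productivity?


NPP = GPP - Ra = 1895 - 666 = 1229 g C/m^2/yr

1229 g C/m^2/yr


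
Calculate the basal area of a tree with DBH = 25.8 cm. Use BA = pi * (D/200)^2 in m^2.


D/200 = 25.8/200 = 0.129 m
(D/200)^2 = 0.129^2 = 0.016641
BA = 3.141593 * 0.016641 = 0.0522792 ≈ 0.0523 m^2

0.0523 m^2


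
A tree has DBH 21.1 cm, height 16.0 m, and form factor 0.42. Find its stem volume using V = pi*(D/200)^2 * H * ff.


(D/200)^2 = (21.1/200)^2 = 0.1055^2 = 0.01113025
BA = 3.141593 * 0.01113025 = 0.0349667 m^2
V = 0.0349667 * 16.0 * 0.42 = 0.234976 ≈ 0.235 m^3

0.235 m^3


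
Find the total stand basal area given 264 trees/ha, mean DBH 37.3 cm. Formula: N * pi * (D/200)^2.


(D/200)^2 = (37.3/200)^2 = 0.1865^2 = 0.03478225
Individual BA = 3.141593 * 0.03478225 = 0.109272 m^2
Stand BA = 264 * 0.109272 = 28.8478 ≈ 28.85 m^2/ha

28.85 m^2/ha


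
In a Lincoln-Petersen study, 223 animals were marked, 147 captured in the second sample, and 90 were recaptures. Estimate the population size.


N = M * C / R = 223 * 147 / 90 = 32781 / 90 = 364.23 ≈ 364

364 individuals


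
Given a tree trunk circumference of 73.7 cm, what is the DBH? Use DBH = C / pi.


DBH = C / pi = 73.7 / 3.141593 = 23.4594 ≈ 23.46 cm

23.46 cm


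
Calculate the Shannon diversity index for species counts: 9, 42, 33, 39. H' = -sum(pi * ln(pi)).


Total N = 9 + 42 + 33 + 39 = 123
Per-species terms:
  p = 9/123 = 0.073171; ln(p) = -2.614956; p*ln(p) = 0.073171 * (-2.614956) = -0.191339
  p = 42/123 = 0.341463; ln(p) = -1.074516; p*ln(p) = 0.341463 * (-1.074516) = -0.366907
  p = 33/123 = 0.268293; ln(p) = -1.315676; p*ln(p) = 0.268293 * (-1.315676) = -0.352987
  p = 39/123 = 0.317073; ln(p) = -1.148623; p*ln(p) = 0.317073 * (-1.148623) = -0.364197
sum(p*ln(p)) = (-0.191339) + (-0.366907) + (-0.352987) + (-0.364197) = -1.275430
H' = -(-1.275430) = 1.275430 ≈ 1.2754

1.2754


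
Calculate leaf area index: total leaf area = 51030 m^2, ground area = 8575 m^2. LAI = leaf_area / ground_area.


LAI = 51030 / 8575 = 5.9510 ≈ 5.95

5.95


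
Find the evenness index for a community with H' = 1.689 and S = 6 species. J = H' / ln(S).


ln(6) = 1.79176
J = H' / ln(S) = 1.689 / 1.79176 = 0.942649 ≈ 0.9426

0.9426


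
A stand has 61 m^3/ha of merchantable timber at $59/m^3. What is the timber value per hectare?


Value = 61 * 59 = $3599/ha

$3599/ha


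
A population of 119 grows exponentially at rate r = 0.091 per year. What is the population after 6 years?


r*t = 0.091 * 6 = 0.546
exp(0.546) = 1.72633
N = 119 * 1.72633 = 205.433 ≈ 205

205


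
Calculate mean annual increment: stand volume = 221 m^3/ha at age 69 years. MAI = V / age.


MAI = 221 / 69 = 3.2029 ≈ 3.20 m^3/ha/yr

3.20 m^3/ha/yr


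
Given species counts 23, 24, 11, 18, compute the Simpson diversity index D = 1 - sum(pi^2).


Total N = 23 + 24 + 11 + 18 = 76
Per-species terms:
  p = 23/76 = 0.302632; p^2 = 0.302632^2 = 0.091586
  p = 24/76 = 0.315789; p^2 = 0.315789^2 = 0.099723
  p = 11/76 = 0.144737; p^2 = 0.144737^2 = 0.020949
  p = 18/76 = 0.236842; p^2 = 0.236842^2 = 0.056094
sum(p^2) = 0.091586 + 0.099723 + 0.020949 + 0.056094 = 0.268352
D = 1 - 0.268352 = 0.731648 ≈ 0.7316

0.7316


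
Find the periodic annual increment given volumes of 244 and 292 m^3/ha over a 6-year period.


PAI = (V2 - V1) / period = (292 - 244) / 6 = 48 / 6 = 8.00 m^3/ha/yr

8.00 m^3/ha/yr


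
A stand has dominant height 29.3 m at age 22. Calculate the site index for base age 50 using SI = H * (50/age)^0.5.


50/22 = 2.27273
(2.27273)^0.5 = 1.50756
SI = 29.3 * 1.50756 = 44.1715 ≈ 44.2 m

44.2 m


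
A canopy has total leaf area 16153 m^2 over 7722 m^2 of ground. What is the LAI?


LAI = 16153 / 7722 = 2.0918 ≈ 2.09

2.09


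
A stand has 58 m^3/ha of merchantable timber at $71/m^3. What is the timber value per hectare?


Value = 58 * 71 = $4118/ha

$4118/ha


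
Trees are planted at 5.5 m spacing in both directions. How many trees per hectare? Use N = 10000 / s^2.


N = 10000 / 5.5^2 = 10000 / 30.25 = 330.579 ≈ 331 trees/ha

331 trees/ha


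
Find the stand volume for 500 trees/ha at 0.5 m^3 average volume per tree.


V_stand = 500 * 0.5 = 250.0 m^3/ha

250.0 m^3/ha


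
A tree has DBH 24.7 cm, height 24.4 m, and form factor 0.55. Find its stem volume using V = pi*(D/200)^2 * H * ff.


(D/200)^2 = (24.7/200)^2 = 0.1235^2 = 0.01525225
BA = 3.141593 * 0.01525225 = 0.0479164 m^2
V = 0.0479164 * 24.4 * 0.55 = 0.643038 ≈ 0.643 m^3

0.643 m^3


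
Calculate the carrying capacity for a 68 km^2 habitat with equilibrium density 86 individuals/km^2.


K = 86 * 68 = 5848 individuals

5848 individuals


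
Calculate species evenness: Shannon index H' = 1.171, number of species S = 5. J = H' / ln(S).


ln(5) = 1.60944
J = H' / ln(S) = 1.171 / 1.60944 = 0.727582 ≈ 0.7276

0.7276


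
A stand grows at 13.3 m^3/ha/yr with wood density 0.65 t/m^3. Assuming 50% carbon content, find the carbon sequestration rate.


C = 13.3 * 0.65 * 0.5 = 4.3225 ≈ 4.32 t C/ha/yr

4.32 t C/ha/yr


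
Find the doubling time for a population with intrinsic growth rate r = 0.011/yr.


td = ln(2) / 0.011 = 0.693147 / 0.011 = 63.0134 ≈ 63.0 years

63.0 years


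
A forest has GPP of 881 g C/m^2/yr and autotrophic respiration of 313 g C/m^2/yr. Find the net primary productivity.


NPP = GPP - Ra = 881 - 313 = 568 g C/m^2/yr

568 g C/m^2/yr


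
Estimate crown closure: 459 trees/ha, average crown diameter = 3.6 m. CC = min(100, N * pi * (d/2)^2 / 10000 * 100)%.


(d/2)^2 = (3.6/2)^2 = 1.8^2 = 3.24
Crown area = 3.141593 * 3.24 = 10.1788 m^2
N * area / 10000 * 100 = 459 * 10.1788 / 10000 * 100 = 46.7207
CC = min(100, 46.7207) = 46.7207 ≈ 46.7%

46.7%


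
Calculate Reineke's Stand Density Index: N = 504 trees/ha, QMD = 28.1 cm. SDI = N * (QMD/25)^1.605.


QMD/25 = 28.1/25 = 1.124
(1.124)^1.605 = exp(1.605 * ln(1.124)) = exp(1.605 * 0.116894) = exp(0.187615) = 1.20637
SDI = 504 * 1.20637 = 608.010 ≈ 608

608


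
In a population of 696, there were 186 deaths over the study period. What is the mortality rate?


Mortality rate = 186 / 696 = 0.267241 ≈ 0.2672

0.2672


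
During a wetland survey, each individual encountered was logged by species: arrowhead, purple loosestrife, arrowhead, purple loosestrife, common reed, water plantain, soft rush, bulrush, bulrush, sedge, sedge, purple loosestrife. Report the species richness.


Total individuals logged = 12
Distinct species (count of individuals): arrowhead (2), purple loosestrife (3), common reed (1), water plantain (1), soft rush (1), bulrush (2), sedge (2)
Species richness = number of distinct species = 7

7


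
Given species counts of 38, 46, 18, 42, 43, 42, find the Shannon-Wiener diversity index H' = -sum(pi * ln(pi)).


Total N = 38 + 46 + 18 + 42 + 43 + 42 = 229
Per-species terms:
  p = 38/229 = 0.165939; ln(p) = -1.796135; p*ln(p) = 0.165939 * (-1.796135) = -0.298049
  p = 46/229 = 0.200873; ln(p) = -1.605082; p*ln(p) = 0.200873 * (-1.605082) = -0.322418
  p = 18/229 = 0.078603; ln(p) = -2.543345; p*ln(p) = 0.078603 * (-2.543345) = -0.199915
  p = 42/229 = 0.183406; ln(p) = -1.696053; p*ln(p) = 0.183406 * (-1.696053) = -0.311066
  p = 43/229 = 0.187773; ln(p) = -1.672521; p*ln(p) = 0.187773 * (-1.672521) = -0.314054
  p = 42/229 = 0.183406; ln(p) = -1.696053; p*ln(p) = 0.183406 * (-1.696053) = -0.311066
sum(p*ln(p)) = (-0.298049) + (-0.322418) + (-0.199915) + (-0.311066) + (-0.314054) + (-0.311066) = -1.756568
H' = -(-1.756568) = 1.756568 ≈ 1.7566

1.7566


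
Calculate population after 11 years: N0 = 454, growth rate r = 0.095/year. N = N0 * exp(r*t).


r*t = 0.095 * 11 = 1.045
exp(1.045) = 2.84340
N = 454 * 2.84340 = 1290.90 ≈ 1291

1291


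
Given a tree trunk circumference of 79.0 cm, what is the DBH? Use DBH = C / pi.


DBH = C / pi = 79.0 / 3.141593 = 25.1465 ≈ 25.15 cm

25.15 cm


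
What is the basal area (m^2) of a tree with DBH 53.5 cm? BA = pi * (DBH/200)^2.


D/200 = 53.5/200 = 0.2675 m
(D/200)^2 = 0.2675^2 = 0.07155625
BA = 3.141593 * 0.07155625 = 0.224801 ≈ 0.2248 m^2

0.2248 m^2


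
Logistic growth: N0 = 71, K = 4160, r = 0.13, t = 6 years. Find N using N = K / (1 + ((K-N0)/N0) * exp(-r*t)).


(K - N0)/N0 = (4160 - 71)/71 = 4089/71 = 57.5915
r*t = 0.13 * 6 = 0.78; exp(-0.78) = 0.458406
57.5915 * 0.458406 = 26.4003
1 + 26.4003 = 27.4003
N = 4160 / 27.4003 = 151.823 ≈ 152

152


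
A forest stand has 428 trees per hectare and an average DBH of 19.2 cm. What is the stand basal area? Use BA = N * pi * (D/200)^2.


(D/200)^2 = (19.2/200)^2 = 0.096^2 = 0.009216
Individual BA = 3.141593 * 0.009216 = 0.0289529 m^2
Stand BA = 428 * 0.0289529 = 12.3918 ≈ 12.39 m^2/ha

12.39 m^2/ha


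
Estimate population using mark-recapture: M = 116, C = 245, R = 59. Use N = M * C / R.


N = M * C / R = 116 * 245 / 59 = 28420 / 59 = 481.69 ≈ 482

482 individuals


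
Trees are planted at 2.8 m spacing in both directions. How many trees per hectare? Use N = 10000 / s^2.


N = 10000 / 2.8^2 = 10000 / 7.84 = 1275.51 ≈ 1276 trees/ha

1276 trees/ha


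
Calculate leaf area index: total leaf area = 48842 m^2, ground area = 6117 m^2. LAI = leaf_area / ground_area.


LAI = 48842 / 6117 = 7.9846 ≈ 7.98

7.98


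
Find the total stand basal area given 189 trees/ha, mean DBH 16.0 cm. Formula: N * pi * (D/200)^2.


(D/200)^2 = (16.0/200)^2 = 0.08^2 = 0.0064
Individual BA = 3.141593 * 0.0064 = 0.0201062 m^2
Stand BA = 189 * 0.0201062 = 3.80007 ≈ 3.80 m^2/ha

3.80 m^2/ha


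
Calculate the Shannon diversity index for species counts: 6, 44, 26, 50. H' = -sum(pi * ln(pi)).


Total N = 6 + 44 + 26 + 50 = 126
Per-species terms:
  p = 6/126 = 0.047619; ln(p) = -3.044523; p*ln(p) = 0.047619 * (-3.044523) = -0.144977
  p = 44/126 = 0.349206; ln(p) = -1.052093; p*ln(p) = 0.349206 * (-1.052093) = -0.367397
  p = 26/126 = 0.206349; ln(p) = -1.578186; p*ln(p) = 0.206349 * (-1.578186) = -0.325657
  p = 50/126 = 0.396825; ln(p) = -0.924260; p*ln(p) = 0.396825 * (-0.924260) = -0.366769
sum(p*ln(p)) = (-0.144977) + (-0.367397) + (-0.325657) + (-0.366769) = -1.204800
H' = -(-1.204800) = 1.204800 ≈ 1.2048

1.2048


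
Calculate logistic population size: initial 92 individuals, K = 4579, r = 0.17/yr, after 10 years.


(K - N0)/N0 = (4579 - 92)/92 = 4487/92 = 48.7717
r*t = 0.17 * 10 = 1.7; exp(-1.7) = 0.182684
48.7717 * 0.182684 = 8.90981
1 + 8.90981 = 9.90981
N = 4579 / 9.90981 = 462.067 ≈ 462

462


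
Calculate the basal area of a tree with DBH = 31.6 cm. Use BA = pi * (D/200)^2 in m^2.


D/200 = 31.6/200 = 0.158 m
(D/200)^2 = 0.158^2 = 0.024964
BA = 3.141593 * 0.024964 = 0.0784267 ≈ 0.0784 m^2

0.0784 m^2


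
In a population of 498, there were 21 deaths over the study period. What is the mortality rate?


Mortality rate = 21 / 498 = 0.042169 ≈ 0.0422

0.0422


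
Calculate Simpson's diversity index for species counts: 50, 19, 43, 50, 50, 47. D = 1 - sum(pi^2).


Total N = 50 + 19 + 43 + 50 + 50 + 47 = 259
Per-species terms:
  p = 50/259 = 0.193050; p^2 = 0.193050^2 = 0.037268
  p = 19/259 = 0.073359; p^2 = 0.073359^2 = 0.005382
  p = 43/259 = 0.166023; p^2 = 0.166023^2 = 0.027564
  p = 50/259 = 0.193050; p^2 = 0.193050^2 = 0.037268
  p = 50/259 = 0.193050; p^2 = 0.193050^2 = 0.037268
  p = 47/259 = 0.181467; p^2 = 0.181467^2 = 0.032930
sum(p^2) = 0.037268 + 0.005382 + 0.027564 + 0.037268 + 0.037268 + 0.032930 = 0.177680
D = 1 - 0.177680 = 0.822320 ≈ 0.8223

0.8223


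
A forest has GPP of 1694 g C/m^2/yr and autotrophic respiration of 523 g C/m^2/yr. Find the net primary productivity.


NPP = GPP - Ra = 1694 - 523 = 1171 g C/m^2/yr

1171 g C/m^2/yr


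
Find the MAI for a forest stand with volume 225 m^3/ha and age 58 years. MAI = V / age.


MAI = 225 / 58 = 3.8793 ≈ 3.88 m^3/ha/yr

3.88 m^3/ha/yr


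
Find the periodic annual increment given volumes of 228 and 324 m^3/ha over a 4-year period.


PAI = (V2 - V1) / period = (324 - 228) / 4 = 96 / 4 = 24.00 m^3/ha/yr

24.00 m^3/ha/yr


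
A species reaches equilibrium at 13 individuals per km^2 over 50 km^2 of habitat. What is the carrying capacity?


K = 13 * 50 = 650 individuals

650 individuals


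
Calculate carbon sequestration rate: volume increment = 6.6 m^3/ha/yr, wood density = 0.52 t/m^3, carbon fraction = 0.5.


C = 6.6 * 0.52 * 0.5 = 1.716 ≈ 1.72 t C/ha/yr

1.72 t C/ha/yr


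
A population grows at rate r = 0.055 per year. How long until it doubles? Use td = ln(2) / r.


td = ln(2) / 0.055 = 0.693147 / 0.055 = 12.6027 ≈ 12.6 years

12.6 years


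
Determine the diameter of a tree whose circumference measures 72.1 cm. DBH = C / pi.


DBH = C / pi = 72.1 / 3.141593 = 22.9501 ≈ 22.95 cm

22.95 cm


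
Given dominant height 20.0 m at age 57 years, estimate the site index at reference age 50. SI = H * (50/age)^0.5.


50/57 = 0.877193
(0.877193)^0.5 = 0.936586
SI = 20.0 * 0.936586 = 18.7317 ≈ 18.7 m

18.7 m


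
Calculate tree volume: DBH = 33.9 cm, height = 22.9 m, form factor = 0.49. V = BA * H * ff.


(D/200)^2 = (33.9/200)^2 = 0.1695^2 = 0.02873025
BA = 3.141593 * 0.02873025 = 0.0902588 m^2
V = 0.0902588 * 22.9 * 0.49 = 1.01279 ≈ 1.013 m^3

1.013 m^3


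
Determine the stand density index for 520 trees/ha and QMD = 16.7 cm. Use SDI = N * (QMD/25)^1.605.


QMD/25 = 16.7/25 = 0.668
(0.668)^1.605 = exp(1.605 * ln(0.668)) = exp(1.605 * (-0.403467)) = exp(-0.647565) = 0.523319
SDI = 520 * 0.523319 = 272.126 ≈ 272

272


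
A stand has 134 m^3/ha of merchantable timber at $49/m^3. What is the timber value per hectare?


Value = 134 * 49 = $6566/ha

$6566/ha


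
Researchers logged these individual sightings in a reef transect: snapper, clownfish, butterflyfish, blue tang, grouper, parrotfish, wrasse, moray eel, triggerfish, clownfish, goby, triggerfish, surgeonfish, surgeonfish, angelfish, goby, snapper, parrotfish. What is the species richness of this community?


Total individuals logged = 18
Distinct species (count of individuals): snapper (2), clownfish (2), butterflyfish (1), blue tang (1), grouper (1), parrotfish (2), wrasse (1), moray eel (1), triggerfish (2), goby (2), surgeonfish (2), angelfish (1)
Species richness = number of distinct species = 12

12


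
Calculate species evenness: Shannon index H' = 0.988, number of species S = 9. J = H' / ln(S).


ln(9) = 2.19722
J = H' / ln(S) = 0.988 / 2.19722 = 0.449659 ≈ 0.4497

0.4497


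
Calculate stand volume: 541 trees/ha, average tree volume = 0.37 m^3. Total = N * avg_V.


V_stand = 541 * 0.37 = 200.17 ≈ 200.2 m^3/ha

200.2 m^3/ha


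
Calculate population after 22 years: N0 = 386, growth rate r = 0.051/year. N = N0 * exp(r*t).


r*t = 0.051 * 22 = 1.122
exp(1.122) = 3.07099
N = 386 * 3.07099 = 1185.40 ≈ 1185

1185


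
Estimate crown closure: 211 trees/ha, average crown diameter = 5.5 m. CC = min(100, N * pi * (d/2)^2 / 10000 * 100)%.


(d/2)^2 = (5.5/2)^2 = 2.75^2 = 7.5625
Crown area = 3.141593 * 7.5625 = 23.7583 m^2
N * area / 10000 * 100 = 211 * 23.7583 / 10000 * 100 = 50.1300
CC = min(100, 50.1300) = 50.1300 ≈ 50.1%

50.1%


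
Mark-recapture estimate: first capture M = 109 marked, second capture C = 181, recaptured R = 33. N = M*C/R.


N = M * C / R = 109 * 181 / 33 = 19729 / 33 = 597.85 ≈ 598

598 individuals


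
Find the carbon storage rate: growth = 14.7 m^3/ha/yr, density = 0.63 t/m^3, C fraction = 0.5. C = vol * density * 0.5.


C = 14.7 * 0.63 * 0.5 = 4.6305 ≈ 4.63 t C/ha/yr

4.63 t C/ha/yr


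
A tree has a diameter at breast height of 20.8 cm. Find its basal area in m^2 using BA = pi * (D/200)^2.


D/200 = 20.8/200 = 0.104 m
(D/200)^2 = 0.104^2 = 0.010816
BA = 3.141593 * 0.010816 = 0.0339795 ≈ 0.0340 m^2

0.0340 m^2


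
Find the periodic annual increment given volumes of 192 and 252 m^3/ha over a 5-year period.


PAI = (V2 - V1) / period = (252 - 192) / 5 = 60 / 5 = 12.00 m^3/ha/yr

12.00 m^3/ha/yr


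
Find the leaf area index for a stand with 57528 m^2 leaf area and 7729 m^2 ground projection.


LAI = 57528 / 7729 = 7.4431 ≈ 7.44

7.44


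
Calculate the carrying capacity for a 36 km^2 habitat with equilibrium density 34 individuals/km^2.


K = 34 * 36 = 1224 individuals

1224 individuals


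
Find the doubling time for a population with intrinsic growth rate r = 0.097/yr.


td = ln(2) / 0.097 = 0.693147 / 0.097 = 7.14585 ≈ 7.1 years

7.1 years


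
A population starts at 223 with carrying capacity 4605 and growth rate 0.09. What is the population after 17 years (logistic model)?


(K - N0)/N0 = (4605 - 223)/223 = 4382/223 = 19.6502
r*t = 0.09 * 17 = 1.53; exp(-1.53) = 0.216536
19.6502 * 0.216536 = 4.25498
1 + 4.25498 = 5.25498
N = 4605 / 5.25498 = 876.312 ≈ 876

876


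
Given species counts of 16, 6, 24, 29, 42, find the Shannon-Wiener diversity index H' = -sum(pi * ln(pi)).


Total N = 16 + 6 + 24 + 29 + 42 = 117
Per-species terms:
  p = 16/117 = 0.136752; ln(p) = -1.989586; p*ln(p) = 0.136752 * (-1.989586) = -0.272080
  p = 6/117 = 0.051282; ln(p) = -2.970415; p*ln(p) = 0.051282 * (-2.970415) = -0.152329
  p = 24/117 = 0.205128; ln(p) = -1.584121; p*ln(p) = 0.205128 * (-1.584121) = -0.324948
  p = 29/117 = 0.247863; ln(p) = -1.394879; p*ln(p) = 0.247863 * (-1.394879) = -0.345739
  p = 42/117 = 0.358974; ln(p) = -1.024505; p*ln(p) = 0.358974 * (-1.024505) = -0.367771
sum(p*ln(p)) = (-0.272080) + (-0.152329) + (-0.324948) + (-0.345739) + (-0.367771) = -1.462867
H' = -(-1.462867) = 1.462867 ≈ 1.4629

1.4629
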